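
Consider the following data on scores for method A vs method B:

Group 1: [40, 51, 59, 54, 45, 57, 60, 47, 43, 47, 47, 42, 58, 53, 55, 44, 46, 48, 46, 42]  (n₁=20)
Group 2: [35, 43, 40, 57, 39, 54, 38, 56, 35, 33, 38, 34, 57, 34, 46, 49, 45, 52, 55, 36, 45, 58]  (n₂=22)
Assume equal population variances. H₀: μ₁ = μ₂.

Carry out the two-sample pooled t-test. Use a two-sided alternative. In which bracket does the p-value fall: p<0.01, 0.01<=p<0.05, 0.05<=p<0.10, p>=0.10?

p-value bracket: 0.05<=p<0.10

x̄₁=49.200, s₁=6.212, n₁=20
x̄₂=44.500, s₂=8.863, n₂=22
s_p² = [19·6.212² + 21·8.863²]/40 = 59.5675
SE = √(s_p²·(1/20+1/22)) = 2.3845
t = (49.200−44.500)/2.3845 = 1.9710
df = 40
p-value (two-sided) = 0.05567
→ bracket: 0.05<=p<0.10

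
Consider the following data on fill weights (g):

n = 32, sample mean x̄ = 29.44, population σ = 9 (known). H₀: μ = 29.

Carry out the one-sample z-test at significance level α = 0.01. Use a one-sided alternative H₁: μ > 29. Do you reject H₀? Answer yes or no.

SE = σ/√n = 9/√32 = 1.5910
z = (x̄−μ₀)/SE = (29.44−29)/1.5910 = 0.2766
p-value (one-sided, H₁ greater) = 0.39106
At α=0.01: p ≥ α → fail to reject H₀

reject H₀: no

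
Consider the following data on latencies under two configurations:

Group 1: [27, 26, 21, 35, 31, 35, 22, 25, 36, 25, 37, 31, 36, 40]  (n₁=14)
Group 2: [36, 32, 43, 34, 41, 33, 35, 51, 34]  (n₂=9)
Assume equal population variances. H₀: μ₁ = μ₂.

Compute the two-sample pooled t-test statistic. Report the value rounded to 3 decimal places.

x̄₁=30.500, s₁=6.136, n₁=14
x̄₂=37.667, s₂=6.205, n₂=9
s_p² = [13·6.136² + 8·6.205²]/21 = 37.9762
SE = √(s_p²·(1/14+1/9)) = 2.6329
t = (30.500−37.667)/2.6329 = -2.7220
df = 21

test statistic = -2.722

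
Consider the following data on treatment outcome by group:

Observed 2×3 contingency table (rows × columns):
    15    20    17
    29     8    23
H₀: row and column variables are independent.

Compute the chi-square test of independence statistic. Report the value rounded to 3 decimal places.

Row totals [52, 60], col totals [44, 28, 40], n=112
χ² = (15−20.43)²/20.43 + (20−13.00)²/13.00 + (17−18.57)²/18.57 + (29−23.57)²/23.57 + (8−15.00)²/15.00 + (23−21.43)²/21.43 = 9.9769
df = 2

test statistic = 9.977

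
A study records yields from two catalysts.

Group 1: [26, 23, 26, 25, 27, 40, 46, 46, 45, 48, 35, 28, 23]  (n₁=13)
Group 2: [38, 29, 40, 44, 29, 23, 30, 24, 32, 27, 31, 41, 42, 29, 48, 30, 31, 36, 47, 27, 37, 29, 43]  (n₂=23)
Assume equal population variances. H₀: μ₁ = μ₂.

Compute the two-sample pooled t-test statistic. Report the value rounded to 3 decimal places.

x̄₁=33.692, s₁=9.903, n₁=13
x̄₂=34.217, s₂=7.373, n₂=23
s_p² = [12·9.903² + 22·7.373²]/34 = 69.7848
SE = √(s_p²·(1/13+1/23)) = 2.8987
t = (33.692−34.217)/2.8987 = -0.1811
df = 34

test statistic = -0.181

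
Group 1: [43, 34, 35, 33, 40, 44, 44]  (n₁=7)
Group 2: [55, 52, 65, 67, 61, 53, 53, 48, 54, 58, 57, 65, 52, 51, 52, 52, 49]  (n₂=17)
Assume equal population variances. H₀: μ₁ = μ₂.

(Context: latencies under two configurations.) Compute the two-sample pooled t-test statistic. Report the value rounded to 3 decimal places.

test statistic = -6.629

x̄₁=39.000, s₁=4.899, n₁=7
x̄₂=55.529, s₂=5.778, n₂=17
s_p² = [6·4.899² + 16·5.778²]/22 = 30.8289
SE = √(s_p²·(1/7+1/17)) = 2.4935
t = (39.000−55.529)/2.4935 = -6.6290
df = 22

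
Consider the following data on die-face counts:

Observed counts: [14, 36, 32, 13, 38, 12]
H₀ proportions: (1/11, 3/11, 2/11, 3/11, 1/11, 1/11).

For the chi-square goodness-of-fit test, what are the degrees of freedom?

df = k − 1 = 6 − 1 = 5

degrees of freedom = 5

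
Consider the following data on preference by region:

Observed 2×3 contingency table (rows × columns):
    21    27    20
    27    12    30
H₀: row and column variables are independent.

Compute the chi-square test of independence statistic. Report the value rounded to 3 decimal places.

Row totals [68, 69], col totals [48, 39, 50], n=137
χ² = (21−23.82)²/23.82 + (27−19.36)²/19.36 + (20−24.82)²/24.82 + (27−24.18)²/24.18 + (12−19.64)²/19.64 + (30−25.18)²/25.18 = 8.5124
df = 2

test statistic = 8.512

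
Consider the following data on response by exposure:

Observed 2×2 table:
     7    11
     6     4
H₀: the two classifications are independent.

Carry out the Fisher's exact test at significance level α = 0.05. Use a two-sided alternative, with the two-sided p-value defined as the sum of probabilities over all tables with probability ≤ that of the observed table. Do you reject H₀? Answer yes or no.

Margins: r₁=18, r₂=10, c₁=13, c₂=15, n=28
p_obs = C(18,7)·C(10,6)/C(28,13); sum pmf over tables with pmf ≤ p_obs
p-value (two-sided) = 0.43280
At α=0.05: p ≥ α → fail to reject H₀

reject H₀: no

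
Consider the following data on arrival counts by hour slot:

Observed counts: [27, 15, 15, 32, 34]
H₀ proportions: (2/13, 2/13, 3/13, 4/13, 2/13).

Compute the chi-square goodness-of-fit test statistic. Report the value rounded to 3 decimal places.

n = 123; E_i = n·p_i = [18.92, 18.92, 28.38, 37.85, 18.92]
χ² = (27−18.92)²/18.92 + (15−18.92)²/18.92 + (15−28.38)²/28.38 + (32−37.85)²/37.85 + (34−18.92)²/18.92 = 23.4878
df = 4

test statistic = 23.488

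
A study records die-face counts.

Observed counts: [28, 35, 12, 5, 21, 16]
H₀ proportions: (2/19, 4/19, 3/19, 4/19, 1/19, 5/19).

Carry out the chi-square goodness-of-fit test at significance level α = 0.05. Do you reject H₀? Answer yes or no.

reject H₀: yes

n = 117; E_i = n·p_i = [12.32, 24.63, 18.47, 24.63, 6.16, 30.79]
χ² = (28−12.32)²/12.32 + (35−24.63)²/24.63 + (12−18.47)²/18.47 + (5−24.63)²/24.63 + (21−6.16)²/6.16 + (16−30.79)²/30.79 = 85.1308
df = 5
p-value (upper-tail) = 0.00000
At α=0.05: p < α → reject H₀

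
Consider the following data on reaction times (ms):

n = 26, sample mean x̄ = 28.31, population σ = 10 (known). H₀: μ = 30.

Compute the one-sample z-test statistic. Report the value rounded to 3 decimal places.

test statistic = -0.862

SE = σ/√n = 10/√26 = 1.9612
z = (x̄−μ₀)/SE = (28.31−30)/1.9612 = -0.8617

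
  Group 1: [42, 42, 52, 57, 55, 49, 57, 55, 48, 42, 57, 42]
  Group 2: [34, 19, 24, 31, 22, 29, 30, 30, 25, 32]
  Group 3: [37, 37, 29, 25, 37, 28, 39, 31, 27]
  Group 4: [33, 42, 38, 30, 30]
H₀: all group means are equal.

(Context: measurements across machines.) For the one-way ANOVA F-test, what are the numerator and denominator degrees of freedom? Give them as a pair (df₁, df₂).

k = 4 groups, N = 36 total
df = (k−1, N−k) = (4−1, 36−4) = (3, 32)

degrees of freedom = [3, 32]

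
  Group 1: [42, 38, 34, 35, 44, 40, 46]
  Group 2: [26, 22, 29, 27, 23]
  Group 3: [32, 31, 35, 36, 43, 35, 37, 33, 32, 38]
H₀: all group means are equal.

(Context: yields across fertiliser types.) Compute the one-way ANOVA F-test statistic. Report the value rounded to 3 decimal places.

Group means [39.86, 25.40, 35.20], grand mean 34.455
SSB = Σnᵢ(x̄ᵢ−x̄)² = 619.797; SSW = ΣΣ(x−x̄ᵢ)² = 269.657
MSB = 619.797/2 = 309.8987; MSW = 269.657/19 = 14.1925
F = MSB/MSW = 21.8354
df = (2, 19)

test statistic = 21.835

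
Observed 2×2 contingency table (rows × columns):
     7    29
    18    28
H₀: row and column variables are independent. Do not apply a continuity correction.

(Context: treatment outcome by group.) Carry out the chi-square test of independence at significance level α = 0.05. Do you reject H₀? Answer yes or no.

reject H₀: no

Row totals [36, 46], col totals [25, 57], n=82
χ² = (7−10.98)²/10.98 + (29−25.02)²/25.02 + (18−14.02)²/14.02 + (28−31.98)²/31.98 = 3.6930
df = 1
p-value (upper-tail) = 0.05464
At α=0.05: p ≥ α → fail to reject H₀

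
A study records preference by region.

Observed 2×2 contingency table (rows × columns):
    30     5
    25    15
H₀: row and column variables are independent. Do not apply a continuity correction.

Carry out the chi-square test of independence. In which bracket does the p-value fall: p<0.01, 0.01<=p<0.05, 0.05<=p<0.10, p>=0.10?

Row totals [35, 40], col totals [55, 20], n=75
χ² = (30−25.67)²/25.67 + (5−9.33)²/9.33 + (25−29.33)²/29.33 + (15−10.67)²/10.67 = 5.1441
df = 1
p-value (upper-tail) = 0.02333
→ bracket: 0.01<=p<0.05

p-value bracket: 0.01<=p<0.05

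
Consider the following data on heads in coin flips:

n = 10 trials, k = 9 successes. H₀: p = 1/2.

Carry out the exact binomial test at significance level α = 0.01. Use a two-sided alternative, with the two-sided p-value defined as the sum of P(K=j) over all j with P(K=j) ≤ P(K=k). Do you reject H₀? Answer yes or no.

reject H₀: no

Exact binomial: n=10, k=9, p₀=1/2=0.5000
P(X=j) = C(n,j)·p₀^j·(1−p₀)^(n−j); p = Σ P(X=j) over j with P(X=j) ≤ P(X=9)
p-value (two-sided) = 0.02148
At α=0.01: p ≥ α → fail to reject H₀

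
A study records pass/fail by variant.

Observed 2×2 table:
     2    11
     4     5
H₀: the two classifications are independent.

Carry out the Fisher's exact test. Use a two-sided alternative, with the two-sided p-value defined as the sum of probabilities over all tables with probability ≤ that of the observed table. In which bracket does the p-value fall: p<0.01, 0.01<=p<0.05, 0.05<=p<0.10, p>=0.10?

p-value bracket: p>=0.10

Margins: r₁=13, r₂=9, c₁=6, c₂=16, n=22
p_obs = C(13,2)·C(9,4)/C(22,6); sum pmf over tables with pmf ≤ p_obs
p-value (two-sided) = 0.17780
→ bracket: p>=0.10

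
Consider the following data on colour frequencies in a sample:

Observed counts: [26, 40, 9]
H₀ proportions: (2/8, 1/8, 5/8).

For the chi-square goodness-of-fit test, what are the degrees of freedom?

degrees of freedom = 2

df = k − 1 = 3 − 1 = 2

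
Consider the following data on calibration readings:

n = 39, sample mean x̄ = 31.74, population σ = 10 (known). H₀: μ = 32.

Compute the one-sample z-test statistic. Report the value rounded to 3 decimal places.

SE = σ/√n = 10/√39 = 1.6013
z = (x̄−μ₀)/SE = (31.74−32)/1.6013 = -0.1624

test statistic = -0.162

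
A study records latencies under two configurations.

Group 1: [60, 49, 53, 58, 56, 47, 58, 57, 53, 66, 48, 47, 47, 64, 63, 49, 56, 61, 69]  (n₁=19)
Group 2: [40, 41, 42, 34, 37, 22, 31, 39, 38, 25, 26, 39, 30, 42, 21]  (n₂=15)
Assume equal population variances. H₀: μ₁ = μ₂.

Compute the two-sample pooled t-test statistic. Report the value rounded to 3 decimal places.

x̄₁=55.842, s₁=6.890, n₁=19
x̄₂=33.800, s₂=7.418, n₂=15
s_p² = [18·6.890² + 14·7.418²]/32 = 50.7789
SE = √(s_p²·(1/19+1/15)) = 2.4613
t = (55.842−33.800)/2.4613 = 8.9556
df = 32

test statistic = 8.956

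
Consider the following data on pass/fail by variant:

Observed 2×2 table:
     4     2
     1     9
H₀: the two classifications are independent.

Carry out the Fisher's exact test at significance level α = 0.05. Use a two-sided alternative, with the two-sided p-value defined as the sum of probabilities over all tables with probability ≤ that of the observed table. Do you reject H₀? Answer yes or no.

reject H₀: yes

Margins: r₁=6, r₂=10, c₁=5, c₂=11, n=16
p_obs = C(6,4)·C(10,1)/C(16,5); sum pmf over tables with pmf ≤ p_obs
p-value (two-sided) = 0.03571
At α=0.05: p < α → reject H₀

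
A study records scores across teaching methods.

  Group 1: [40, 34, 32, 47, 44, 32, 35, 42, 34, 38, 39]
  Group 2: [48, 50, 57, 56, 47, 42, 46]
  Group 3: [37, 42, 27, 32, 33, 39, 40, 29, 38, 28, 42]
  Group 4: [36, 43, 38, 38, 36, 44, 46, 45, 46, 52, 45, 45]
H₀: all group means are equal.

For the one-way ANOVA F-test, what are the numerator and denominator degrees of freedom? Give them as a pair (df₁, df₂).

degrees of freedom = [3, 37]

k = 4 groups, N = 41 total
df = (k−1, N−k) = (4−1, 41−4) = (3, 37)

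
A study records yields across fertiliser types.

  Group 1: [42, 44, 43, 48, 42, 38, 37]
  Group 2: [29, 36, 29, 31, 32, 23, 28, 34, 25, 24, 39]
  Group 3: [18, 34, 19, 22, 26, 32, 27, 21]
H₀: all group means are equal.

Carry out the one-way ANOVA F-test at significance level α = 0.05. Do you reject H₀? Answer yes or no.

Group means [42.00, 30.00, 24.88], grand mean 31.654
SSB = Σnᵢ(x̄ᵢ−x̄)² = 1147.010; SSW = ΣΣ(x−x̄ᵢ)² = 580.875
MSB = 1147.010/2 = 573.5048; MSW = 580.875/23 = 25.2554
F = MSB/MSW = 22.7082
df = (2, 23)
p-value (upper-tail) = 0.00000
At α=0.05: p < α → reject H₀

reject H₀: yes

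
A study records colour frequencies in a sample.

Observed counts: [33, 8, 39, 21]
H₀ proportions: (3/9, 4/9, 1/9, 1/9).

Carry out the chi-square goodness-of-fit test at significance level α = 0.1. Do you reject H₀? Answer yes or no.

n = 101; E_i = n·p_i = [33.67, 44.89, 11.22, 11.22]
χ² = (33−33.67)²/33.67 + (8−44.89)²/44.89 + (39−11.22)²/11.22 + (21−11.22)²/11.22 = 107.6040
df = 3
p-value (upper-tail) = 0.00000
At α=0.1: p < α → reject H₀

reject H₀: yes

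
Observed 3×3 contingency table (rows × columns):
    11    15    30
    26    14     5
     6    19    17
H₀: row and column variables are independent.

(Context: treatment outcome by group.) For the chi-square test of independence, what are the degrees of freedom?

df = (r−1)(c−1) = (3−1)·(3−1) = 4

degrees of freedom = 4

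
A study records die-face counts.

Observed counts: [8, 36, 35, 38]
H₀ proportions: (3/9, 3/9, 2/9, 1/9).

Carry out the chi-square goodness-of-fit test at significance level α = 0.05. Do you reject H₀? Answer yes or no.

n = 117; E_i = n·p_i = [39.00, 39.00, 26.00, 13.00]
χ² = (8−39.00)²/39.00 + (36−39.00)²/39.00 + (35−26.00)²/26.00 + (38−13.00)²/13.00 = 76.0641
df = 3
p-value (upper-tail) = 0.00000
At α=0.05: p < α → reject H₀

reject H₀: yes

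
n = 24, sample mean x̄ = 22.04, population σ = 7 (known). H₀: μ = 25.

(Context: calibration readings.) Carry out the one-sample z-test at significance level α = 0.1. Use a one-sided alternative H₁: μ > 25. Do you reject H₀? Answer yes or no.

reject H₀: no

SE = σ/√n = 7/√24 = 1.4289
z = (x̄−μ₀)/SE = (22.04−25)/1.4289 = -2.0716
p-value (one-sided, H₁ greater) = 0.98085
At α=0.1: p ≥ α → fail to reject H₀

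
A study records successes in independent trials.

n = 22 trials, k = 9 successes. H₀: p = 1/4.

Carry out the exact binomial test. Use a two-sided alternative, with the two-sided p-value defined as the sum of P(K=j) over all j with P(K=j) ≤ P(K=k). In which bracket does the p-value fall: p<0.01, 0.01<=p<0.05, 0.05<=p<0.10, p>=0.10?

p-value bracket: 0.05<=p<0.10

Exact binomial: n=22, k=9, p₀=1/4=0.2500
P(X=j) = C(n,j)·p₀^j·(1−p₀)^(n−j); p = Σ P(X=j) over j with P(X=j) ≤ P(X=9)
p-value (two-sided) = 0.08945
→ bracket: 0.05<=p<0.10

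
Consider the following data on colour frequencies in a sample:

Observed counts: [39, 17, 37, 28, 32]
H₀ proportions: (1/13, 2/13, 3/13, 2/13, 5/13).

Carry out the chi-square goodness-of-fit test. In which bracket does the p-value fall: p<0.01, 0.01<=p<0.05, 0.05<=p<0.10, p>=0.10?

n = 153; E_i = n·p_i = [11.77, 23.54, 35.31, 23.54, 58.85]
χ² = (39−11.77)²/11.77 + (17−23.54)²/23.54 + (37−35.31)²/35.31 + (28−23.54)²/23.54 + (32−58.85)²/58.85 = 77.9950
df = 4
p-value (upper-tail) = 0.00000
→ bracket: p<0.01

p-value bracket: p<0.01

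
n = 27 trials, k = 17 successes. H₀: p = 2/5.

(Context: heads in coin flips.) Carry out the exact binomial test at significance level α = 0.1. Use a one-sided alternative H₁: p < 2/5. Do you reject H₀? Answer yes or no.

reject H₀: no

Exact binomial: n=27, k=17, p₀=2/5=0.4000
P(X≤17) from Σ C(n,i)·p₀^i·(1−p₀)^(n−i)
p-value (one-sided, H₁ less) = 0.99538
At α=0.1: p ≥ α → fail to reject H₀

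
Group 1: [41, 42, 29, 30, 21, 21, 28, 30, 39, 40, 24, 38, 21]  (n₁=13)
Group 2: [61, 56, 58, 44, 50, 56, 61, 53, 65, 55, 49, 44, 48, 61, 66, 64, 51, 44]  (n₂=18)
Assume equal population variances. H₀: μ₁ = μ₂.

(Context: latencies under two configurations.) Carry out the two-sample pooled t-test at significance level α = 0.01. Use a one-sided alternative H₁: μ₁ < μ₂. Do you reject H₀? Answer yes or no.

x̄₁=31.077, s₁=8.057, n₁=13
x̄₂=54.778, s₂=7.329, n₂=18
s_p² = [12·8.057² + 17·7.329²]/29 = 58.3460
SE = √(s_p²·(1/13+1/18)) = 2.7802
t = (31.077−54.778)/2.7802 = -8.5248
df = 29
p-value (one-sided, H₁ less) = 0.00000
At α=0.01: p < α → reject H₀

reject H₀: yes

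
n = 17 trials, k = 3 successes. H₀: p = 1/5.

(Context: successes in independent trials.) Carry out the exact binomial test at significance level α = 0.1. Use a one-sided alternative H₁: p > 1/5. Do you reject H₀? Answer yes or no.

reject H₀: no

Exact binomial: n=17, k=3, p₀=1/5=0.2000
P(X≥3) from Σ C(n,i)·p₀^i·(1−p₀)^(n−i)
p-value (one-sided, H₁ greater) = 0.69038
At α=0.1: p ≥ α → fail to reject H₀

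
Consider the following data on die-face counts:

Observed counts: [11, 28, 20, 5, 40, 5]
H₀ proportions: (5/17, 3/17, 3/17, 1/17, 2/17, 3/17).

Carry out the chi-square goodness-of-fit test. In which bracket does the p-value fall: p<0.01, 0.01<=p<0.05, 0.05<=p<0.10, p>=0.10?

n = 109; E_i = n·p_i = [32.06, 19.24, 19.24, 6.41, 12.82, 19.24]
χ² = (11−32.06)²/32.06 + (28−19.24)²/19.24 + (20−19.24)²/19.24 + (5−6.41)²/6.41 + (40−12.82)²/12.82 + (5−19.24)²/19.24 = 86.2972
df = 5
p-value (upper-tail) = 0.00000
→ bracket: p<0.01

p-value bracket: p<0.01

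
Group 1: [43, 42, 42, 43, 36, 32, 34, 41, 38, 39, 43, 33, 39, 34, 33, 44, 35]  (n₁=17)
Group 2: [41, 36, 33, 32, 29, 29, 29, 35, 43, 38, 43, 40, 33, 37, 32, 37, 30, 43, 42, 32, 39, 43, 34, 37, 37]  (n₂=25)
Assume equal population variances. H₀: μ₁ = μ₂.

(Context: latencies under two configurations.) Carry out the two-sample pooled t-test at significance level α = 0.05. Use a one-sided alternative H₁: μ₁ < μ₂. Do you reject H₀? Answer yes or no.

reject H₀: no

x̄₁=38.294, s₁=4.210, n₁=17
x̄₂=36.160, s₂=4.758, n₂=25
s_p² = [16·4.210² + 24·4.758²]/40 = 20.6722
SE = √(s_p²·(1/17+1/25)) = 1.4293
t = (38.294−36.160)/1.4293 = 1.4931
df = 40
p-value (one-sided, H₁ less) = 0.92837
At α=0.05: p ≥ α → fail to reject H₀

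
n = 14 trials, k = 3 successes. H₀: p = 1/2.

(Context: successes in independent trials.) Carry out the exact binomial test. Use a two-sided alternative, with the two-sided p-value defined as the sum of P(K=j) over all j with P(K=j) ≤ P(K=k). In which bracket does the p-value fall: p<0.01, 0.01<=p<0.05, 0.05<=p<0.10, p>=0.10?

p-value bracket: 0.05<=p<0.10

Exact binomial: n=14, k=3, p₀=1/2=0.5000
P(X=j) = C(n,j)·p₀^j·(1−p₀)^(n−j); p = Σ P(X=j) over j with P(X=j) ≤ P(X=3)
p-value (two-sided) = 0.05737
→ bracket: 0.05<=p<0.10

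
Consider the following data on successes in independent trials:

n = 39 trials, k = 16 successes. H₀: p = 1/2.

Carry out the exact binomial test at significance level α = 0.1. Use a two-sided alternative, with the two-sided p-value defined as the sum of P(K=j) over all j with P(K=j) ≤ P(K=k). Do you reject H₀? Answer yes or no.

reject H₀: no

Exact binomial: n=39, k=16, p₀=1/2=0.5000
P(X=j) = C(n,j)·p₀^j·(1−p₀)^(n−j); p = Σ P(X=j) over j with P(X=j) ≤ P(X=16)
p-value (two-sided) = 0.33678
At α=0.1: p ≥ α → fail to reject H₀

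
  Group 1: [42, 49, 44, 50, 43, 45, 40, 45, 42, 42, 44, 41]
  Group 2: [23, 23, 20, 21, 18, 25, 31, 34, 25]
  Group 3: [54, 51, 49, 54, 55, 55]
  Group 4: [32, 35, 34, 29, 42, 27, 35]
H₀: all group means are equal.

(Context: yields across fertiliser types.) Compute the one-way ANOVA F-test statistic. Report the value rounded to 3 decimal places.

Group means [43.92, 24.44, 53.00, 33.43], grand mean 38.206
SSB = Σnᵢ(x̄ᵢ−x̄)² = 3568.706; SSW = ΣΣ(x−x̄ᵢ)² = 484.853
MSB = 3568.706/3 = 1189.5685; MSW = 484.853/30 = 16.1618
F = MSB/MSW = 73.6038
df = (3, 30)

test statistic = 73.604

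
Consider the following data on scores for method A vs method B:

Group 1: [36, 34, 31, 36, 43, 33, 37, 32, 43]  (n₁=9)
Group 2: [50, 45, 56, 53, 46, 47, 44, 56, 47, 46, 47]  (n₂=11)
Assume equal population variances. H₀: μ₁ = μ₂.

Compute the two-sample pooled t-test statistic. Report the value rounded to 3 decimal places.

test statistic = -6.519

x̄₁=36.111, s₁=4.372, n₁=9
x̄₂=48.818, s₂=4.309, n₂=11
s_p² = [8·4.372² + 10·4.309²]/18 = 18.8070
SE = √(s_p²·(1/9+1/11)) = 1.9492
t = (36.111−48.818)/1.9492 = -6.5191
df = 18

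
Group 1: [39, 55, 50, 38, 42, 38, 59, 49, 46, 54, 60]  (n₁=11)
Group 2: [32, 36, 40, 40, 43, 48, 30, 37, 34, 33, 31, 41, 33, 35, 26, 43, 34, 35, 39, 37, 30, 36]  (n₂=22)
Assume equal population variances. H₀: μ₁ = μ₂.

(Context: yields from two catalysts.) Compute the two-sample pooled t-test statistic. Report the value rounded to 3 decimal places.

test statistic = 5.225

x̄₁=48.182, s₁=8.220, n₁=11
x̄₂=36.045, s₂=5.122, n₂=22
s_p² = [10·8.220² + 21·5.122²]/31 = 39.5674
SE = √(s_p²·(1/11+1/22)) = 2.3228
t = (48.182−36.045)/2.3228 = 5.2248
df = 31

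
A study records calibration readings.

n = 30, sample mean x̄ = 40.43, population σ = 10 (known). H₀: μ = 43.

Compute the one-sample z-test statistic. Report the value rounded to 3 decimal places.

SE = σ/√n = 10/√30 = 1.8257
z = (x̄−μ₀)/SE = (40.43−43)/1.8257 = -1.4076

test statistic = -1.408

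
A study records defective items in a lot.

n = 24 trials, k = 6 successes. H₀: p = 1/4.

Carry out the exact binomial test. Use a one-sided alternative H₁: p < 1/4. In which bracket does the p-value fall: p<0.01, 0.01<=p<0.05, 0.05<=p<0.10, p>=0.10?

Exact binomial: n=24, k=6, p₀=1/4=0.2500
P(X≤6) from Σ C(n,i)·p₀^i·(1−p₀)^(n−i)
p-value (one-sided, H₁ less) = 0.60741
→ bracket: p>=0.10

p-value bracket: p>=0.10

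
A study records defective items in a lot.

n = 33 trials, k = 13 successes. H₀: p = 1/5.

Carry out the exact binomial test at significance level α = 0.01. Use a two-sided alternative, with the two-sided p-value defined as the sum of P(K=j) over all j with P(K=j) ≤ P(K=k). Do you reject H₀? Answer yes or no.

Exact binomial: n=33, k=13, p₀=1/5=0.2000
P(X=j) = C(n,j)·p₀^j·(1−p₀)^(n−j); p = Σ P(X=j) over j with P(X=j) ≤ P(X=13)
p-value (two-sided) = 0.01405
At α=0.01: p ≥ α → fail to reject H₀

reject H₀: no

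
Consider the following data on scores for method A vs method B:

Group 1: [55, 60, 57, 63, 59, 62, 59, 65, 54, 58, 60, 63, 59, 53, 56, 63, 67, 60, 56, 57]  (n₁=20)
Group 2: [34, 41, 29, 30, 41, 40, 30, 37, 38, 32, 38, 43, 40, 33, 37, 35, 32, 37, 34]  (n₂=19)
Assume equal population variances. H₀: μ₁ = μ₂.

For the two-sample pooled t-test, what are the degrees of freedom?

df = n₁ + n₂ − 2 = 20 + 19 − 2 = 37

degrees of freedom = 37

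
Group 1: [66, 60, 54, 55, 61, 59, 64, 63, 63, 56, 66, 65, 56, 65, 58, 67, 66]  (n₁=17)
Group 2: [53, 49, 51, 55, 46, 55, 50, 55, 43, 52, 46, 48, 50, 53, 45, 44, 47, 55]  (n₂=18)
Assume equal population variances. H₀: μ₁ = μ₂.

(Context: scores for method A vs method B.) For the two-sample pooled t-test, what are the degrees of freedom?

degrees of freedom = 33

df = n₁ + n₂ − 2 = 17 + 18 − 2 = 33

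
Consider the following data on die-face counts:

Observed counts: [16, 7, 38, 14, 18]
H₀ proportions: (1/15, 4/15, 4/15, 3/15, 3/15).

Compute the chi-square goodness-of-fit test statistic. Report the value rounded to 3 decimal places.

n = 93; E_i = n·p_i = [6.20, 24.80, 24.80, 18.60, 18.60]
χ² = (16−6.20)²/6.20 + (7−24.80)²/24.80 + (38−24.80)²/24.80 + (14−18.60)²/18.60 + (18−18.60)²/18.60 = 36.4489
df = 4

test statistic = 36.449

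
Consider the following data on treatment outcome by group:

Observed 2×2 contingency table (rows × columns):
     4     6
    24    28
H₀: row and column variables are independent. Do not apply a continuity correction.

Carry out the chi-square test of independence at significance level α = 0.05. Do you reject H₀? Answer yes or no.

reject H₀: no

Row totals [10, 52], col totals [28, 34], n=62
χ² = (4−4.52)²/4.52 + (6−5.48)²/5.48 + (24−23.48)²/23.48 + (28−28.52)²/28.52 = 0.1282
df = 1
p-value (upper-tail) = 0.72026
At α=0.05: p ≥ α → fail to reject H₀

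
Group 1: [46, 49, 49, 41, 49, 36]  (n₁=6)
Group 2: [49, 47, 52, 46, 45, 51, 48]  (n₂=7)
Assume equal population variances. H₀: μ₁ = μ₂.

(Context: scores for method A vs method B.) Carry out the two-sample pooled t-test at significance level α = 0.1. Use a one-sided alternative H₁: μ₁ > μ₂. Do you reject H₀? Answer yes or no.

x̄₁=45.000, s₁=5.404, n₁=6
x̄₂=48.286, s₂=2.563, n₂=7
s_p² = [5·5.404² + 6·2.563²]/11 = 16.8571
SE = √(s_p²·(1/6+1/7)) = 2.2842
t = (45.000−48.286)/2.2842 = -1.4384
df = 11
p-value (one-sided, H₁ greater) = 0.91093
At α=0.1: p ≥ α → fail to reject H₀

reject H₀: no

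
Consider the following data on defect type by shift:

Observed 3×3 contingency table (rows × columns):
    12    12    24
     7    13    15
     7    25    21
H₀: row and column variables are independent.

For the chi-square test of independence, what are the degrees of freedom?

degrees of freedom = 4

df = (r−1)(c−1) = (3−1)·(3−1) = 4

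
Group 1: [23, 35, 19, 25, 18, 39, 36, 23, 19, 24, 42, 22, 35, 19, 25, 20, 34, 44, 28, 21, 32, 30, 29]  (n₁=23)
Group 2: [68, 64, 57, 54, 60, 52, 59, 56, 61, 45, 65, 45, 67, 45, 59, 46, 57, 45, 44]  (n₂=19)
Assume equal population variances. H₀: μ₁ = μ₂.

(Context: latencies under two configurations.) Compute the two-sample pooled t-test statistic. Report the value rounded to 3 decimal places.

test statistic = -10.974

x̄₁=27.913, s₁=7.885, n₁=23
x̄₂=55.211, s₂=8.189, n₂=19
s_p² = [22·7.885² + 18·8.189²]/40 = 64.3746
SE = √(s_p²·(1/23+1/19)) = 2.4874
t = (27.913−55.211)/2.4874 = -10.9744
df = 40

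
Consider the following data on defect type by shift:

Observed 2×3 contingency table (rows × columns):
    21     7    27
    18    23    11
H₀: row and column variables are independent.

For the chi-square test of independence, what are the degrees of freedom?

df = (r−1)(c−1) = (2−1)·(3−1) = 2

degrees of freedom = 2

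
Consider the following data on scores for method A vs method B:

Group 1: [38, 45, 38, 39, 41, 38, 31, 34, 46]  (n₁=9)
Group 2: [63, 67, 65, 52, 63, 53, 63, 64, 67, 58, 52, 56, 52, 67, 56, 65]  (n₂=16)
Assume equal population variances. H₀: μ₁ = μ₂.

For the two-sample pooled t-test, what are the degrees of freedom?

degrees of freedom = 23

df = n₁ + n₂ − 2 = 9 + 16 − 2 = 23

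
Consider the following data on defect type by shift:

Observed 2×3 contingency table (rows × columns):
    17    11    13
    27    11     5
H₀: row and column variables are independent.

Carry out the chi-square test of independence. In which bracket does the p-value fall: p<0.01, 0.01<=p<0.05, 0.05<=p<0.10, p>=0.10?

Row totals [41, 43], col totals [44, 22, 18], n=84
χ² = (17−21.48)²/21.48 + (11−10.74)²/10.74 + (13−8.79)²/8.79 + (27−22.52)²/22.52 + (11−11.26)²/11.26 + (5−9.21)²/9.21 = 5.7839
df = 2
p-value (upper-tail) = 0.05547
→ bracket: 0.05<=p<0.10

p-value bracket: 0.05<=p<0.10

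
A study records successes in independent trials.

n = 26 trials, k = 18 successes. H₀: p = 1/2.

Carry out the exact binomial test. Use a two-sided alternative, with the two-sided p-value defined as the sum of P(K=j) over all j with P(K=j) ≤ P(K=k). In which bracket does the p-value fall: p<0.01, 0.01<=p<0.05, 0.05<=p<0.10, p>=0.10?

p-value bracket: 0.05<=p<0.10

Exact binomial: n=26, k=18, p₀=1/2=0.5000
P(X=j) = C(n,j)·p₀^j·(1−p₀)^(n−j); p = Σ P(X=j) over j with P(X=j) ≤ P(X=18)
p-value (two-sided) = 0.07552
→ bracket: 0.05<=p<0.10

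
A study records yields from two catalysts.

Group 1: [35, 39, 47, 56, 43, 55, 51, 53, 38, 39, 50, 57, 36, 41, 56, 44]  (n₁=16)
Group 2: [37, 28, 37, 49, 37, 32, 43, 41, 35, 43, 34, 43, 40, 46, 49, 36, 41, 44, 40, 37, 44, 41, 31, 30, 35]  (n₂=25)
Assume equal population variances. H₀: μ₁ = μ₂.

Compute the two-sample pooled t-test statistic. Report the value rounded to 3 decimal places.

x̄₁=46.250, s₁=7.802, n₁=16
x̄₂=38.920, s₂=5.619, n₂=25
s_p² = [15·7.802² + 24·5.619²]/39 = 42.8421
SE = √(s_p²·(1/16+1/25)) = 2.0955
t = (46.250−38.920)/2.0955 = 3.4979
df = 39

test statistic = 3.498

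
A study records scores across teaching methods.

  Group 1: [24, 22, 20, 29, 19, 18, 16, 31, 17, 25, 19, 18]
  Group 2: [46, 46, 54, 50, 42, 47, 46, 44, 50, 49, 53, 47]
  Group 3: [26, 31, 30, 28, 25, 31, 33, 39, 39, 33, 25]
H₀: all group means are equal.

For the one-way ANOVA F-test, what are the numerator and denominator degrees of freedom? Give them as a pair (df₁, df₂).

k = 3 groups, N = 35 total
df = (k−1, N−k) = (3−1, 35−3) = (2, 32)

degrees of freedom = [2, 32]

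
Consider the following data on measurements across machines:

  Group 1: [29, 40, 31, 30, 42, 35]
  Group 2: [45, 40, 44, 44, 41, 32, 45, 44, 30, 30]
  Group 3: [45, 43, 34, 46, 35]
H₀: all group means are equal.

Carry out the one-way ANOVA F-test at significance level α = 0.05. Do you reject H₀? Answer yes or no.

reject H₀: no

Group means [34.50, 39.50, 40.60], grand mean 38.333
SSB = Σnᵢ(x̄ᵢ−x̄)² = 127.467; SSW = ΣΣ(x−x̄ᵢ)² = 639.200
MSB = 127.467/2 = 63.7333; MSW = 639.200/18 = 35.5111
F = MSB/MSW = 1.7947
df = (2, 18)
p-value (upper-tail) = 0.19466
At α=0.05: p ≥ α → fail to reject H₀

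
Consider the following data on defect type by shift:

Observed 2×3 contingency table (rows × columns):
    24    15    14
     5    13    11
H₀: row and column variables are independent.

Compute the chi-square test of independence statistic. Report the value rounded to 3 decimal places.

Row totals [53, 29], col totals [29, 28, 25], n=82
χ² = (24−18.74)²/18.74 + (15−18.10)²/18.10 + (14−16.16)²/16.16 + (5−10.26)²/10.26 + (13−9.90)²/9.90 + (11−8.84)²/8.84 = 6.4820
df = 2

test statistic = 6.482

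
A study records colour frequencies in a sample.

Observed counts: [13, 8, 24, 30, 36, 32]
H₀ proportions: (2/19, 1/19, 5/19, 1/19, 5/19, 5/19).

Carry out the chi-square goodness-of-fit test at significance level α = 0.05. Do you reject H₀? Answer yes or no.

reject H₀: yes

n = 143; E_i = n·p_i = [15.05, 7.53, 37.63, 7.53, 37.63, 37.63]
χ² = (13−15.05)²/15.05 + (8−7.53)²/7.53 + (24−37.63)²/37.63 + (30−7.53)²/7.53 + (36−37.63)²/37.63 + (32−37.63)²/37.63 = 73.2678
df = 5
p-value (upper-tail) = 0.00000
At α=0.05: p < α → reject H₀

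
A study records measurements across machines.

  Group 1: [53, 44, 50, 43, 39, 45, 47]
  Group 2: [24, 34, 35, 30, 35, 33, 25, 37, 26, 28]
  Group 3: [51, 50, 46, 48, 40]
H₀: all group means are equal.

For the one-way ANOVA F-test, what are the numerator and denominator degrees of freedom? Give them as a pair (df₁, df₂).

degrees of freedom = [2, 19]

k = 3 groups, N = 22 total
df = (k−1, N−k) = (3−1, 22−3) = (2, 19)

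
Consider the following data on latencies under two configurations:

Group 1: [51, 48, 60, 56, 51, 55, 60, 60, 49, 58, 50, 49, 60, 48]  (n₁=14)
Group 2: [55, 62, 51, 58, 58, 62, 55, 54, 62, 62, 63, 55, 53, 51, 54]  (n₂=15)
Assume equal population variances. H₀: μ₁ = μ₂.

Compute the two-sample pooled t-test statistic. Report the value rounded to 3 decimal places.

x̄₁=53.929, s₁=4.969, n₁=14
x̄₂=57.000, s₂=4.276, n₂=15
s_p² = [13·4.969² + 14·4.276²]/27 = 21.3677
SE = √(s_p²·(1/14+1/15)) = 1.7178
t = (53.929−57.000)/1.7178 = -1.7880
df = 27

test statistic = -1.788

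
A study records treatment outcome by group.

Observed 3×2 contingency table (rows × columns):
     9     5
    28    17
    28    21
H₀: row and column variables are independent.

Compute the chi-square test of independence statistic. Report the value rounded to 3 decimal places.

test statistic = 0.365

Row totals [14, 45, 49], col totals [65, 43], n=108
χ² = (9−8.43)²/8.43 + (5−5.57)²/5.57 + (28−27.08)²/27.08 + (17−17.92)²/17.92 + (28−29.49)²/29.49 + (21−19.51)²/19.51 = 0.3654
df = 2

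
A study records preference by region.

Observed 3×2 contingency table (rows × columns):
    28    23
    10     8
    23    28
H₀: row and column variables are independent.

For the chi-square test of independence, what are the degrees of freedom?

df = (r−1)(c−1) = (3−1)·(2−1) = 2

degrees of freedom = 2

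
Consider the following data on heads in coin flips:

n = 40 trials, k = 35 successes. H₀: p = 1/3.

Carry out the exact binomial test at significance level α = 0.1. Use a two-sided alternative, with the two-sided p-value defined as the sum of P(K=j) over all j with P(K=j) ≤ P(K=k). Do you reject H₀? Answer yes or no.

reject H₀: yes

Exact binomial: n=40, k=35, p₀=1/3=0.3333
P(X=j) = C(n,j)·p₀^j·(1−p₀)^(n−j); p = Σ P(X=j) over j with P(X=j) ≤ P(X=35)
p-value (two-sided) = 0.00000
At α=0.1: p < α → reject H₀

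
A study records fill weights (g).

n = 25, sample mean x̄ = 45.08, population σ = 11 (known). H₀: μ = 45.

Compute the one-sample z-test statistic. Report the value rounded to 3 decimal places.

test statistic = 0.036

SE = σ/√n = 11/√25 = 2.2000
z = (x̄−μ₀)/SE = (45.08−45)/2.2000 = 0.0364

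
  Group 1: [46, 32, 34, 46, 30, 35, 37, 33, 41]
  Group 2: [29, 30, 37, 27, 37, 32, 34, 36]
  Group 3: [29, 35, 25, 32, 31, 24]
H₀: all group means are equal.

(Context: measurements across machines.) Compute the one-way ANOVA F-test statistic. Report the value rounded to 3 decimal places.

Group means [37.11, 32.75, 29.33], grand mean 33.565
SSB = Σnᵢ(x̄ᵢ−x̄)² = 225.930; SSW = ΣΣ(x−x̄ᵢ)² = 473.722
MSB = 225.930/2 = 112.9650; MSW = 473.722/20 = 23.6861
F = MSB/MSW = 4.7692
df = (2, 20)

test statistic = 4.769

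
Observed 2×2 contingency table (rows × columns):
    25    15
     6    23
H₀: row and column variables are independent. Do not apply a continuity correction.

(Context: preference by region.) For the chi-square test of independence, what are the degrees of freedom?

df = (r−1)(c−1) = (2−1)·(2−1) = 1

degrees of freedom = 1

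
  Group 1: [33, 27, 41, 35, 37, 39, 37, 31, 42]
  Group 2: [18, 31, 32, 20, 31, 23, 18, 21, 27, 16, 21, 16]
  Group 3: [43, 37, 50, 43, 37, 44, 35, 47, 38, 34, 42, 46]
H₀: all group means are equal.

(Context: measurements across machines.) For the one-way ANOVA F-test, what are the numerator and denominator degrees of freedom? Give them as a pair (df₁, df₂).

degrees of freedom = [2, 30]

k = 3 groups, N = 33 total
df = (k−1, N−k) = (3−1, 33−3) = (2, 30)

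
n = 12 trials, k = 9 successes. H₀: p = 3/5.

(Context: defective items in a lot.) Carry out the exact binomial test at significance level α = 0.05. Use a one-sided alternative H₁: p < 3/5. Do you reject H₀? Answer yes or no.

reject H₀: no

Exact binomial: n=12, k=9, p₀=3/5=0.6000
P(X≤9) from Σ C(n,i)·p₀^i·(1−p₀)^(n−i)
p-value (one-sided, H₁ less) = 0.91656
At α=0.05: p ≥ α → fail to reject H₀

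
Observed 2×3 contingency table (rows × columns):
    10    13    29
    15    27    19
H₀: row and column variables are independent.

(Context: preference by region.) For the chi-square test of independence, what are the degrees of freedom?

degrees of freedom = 2

df = (r−1)(c−1) = (2−1)·(3−1) = 2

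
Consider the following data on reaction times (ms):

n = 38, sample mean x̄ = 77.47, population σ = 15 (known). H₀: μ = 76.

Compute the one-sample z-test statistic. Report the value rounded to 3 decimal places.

test statistic = 0.604

SE = σ/√n = 15/√38 = 2.4333
z = (x̄−μ₀)/SE = (77.47−76)/2.4333 = 0.6041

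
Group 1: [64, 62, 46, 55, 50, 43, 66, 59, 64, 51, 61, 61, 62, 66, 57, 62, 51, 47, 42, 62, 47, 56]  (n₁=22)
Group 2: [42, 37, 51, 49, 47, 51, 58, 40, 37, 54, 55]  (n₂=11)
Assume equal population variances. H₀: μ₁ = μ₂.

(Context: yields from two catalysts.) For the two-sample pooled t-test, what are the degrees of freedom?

df = n₁ + n₂ − 2 = 22 + 11 − 2 = 31

degrees of freedom = 31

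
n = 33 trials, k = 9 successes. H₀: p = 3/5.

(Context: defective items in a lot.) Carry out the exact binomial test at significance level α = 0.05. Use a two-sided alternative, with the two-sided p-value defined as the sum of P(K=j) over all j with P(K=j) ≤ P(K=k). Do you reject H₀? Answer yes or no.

Exact binomial: n=33, k=9, p₀=3/5=0.6000
P(X=j) = C(n,j)·p₀^j·(1−p₀)^(n−j); p = Σ P(X=j) over j with P(X=j) ≤ P(X=9)
p-value (two-sided) = 0.00023
At α=0.05: p < α → reject H₀

reject H₀: yes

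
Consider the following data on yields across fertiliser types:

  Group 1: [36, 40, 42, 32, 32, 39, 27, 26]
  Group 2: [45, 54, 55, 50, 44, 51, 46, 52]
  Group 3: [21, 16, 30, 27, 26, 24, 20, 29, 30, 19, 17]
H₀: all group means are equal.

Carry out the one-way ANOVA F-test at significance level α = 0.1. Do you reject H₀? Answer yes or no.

reject H₀: yes

Group means [34.25, 49.62, 23.55], grand mean 34.444
SSB = Σnᵢ(x̄ᵢ−x̄)² = 3150.564; SSW = ΣΣ(x−x̄ᵢ)² = 642.102
MSB = 3150.564/2 = 1575.2822; MSW = 642.102/24 = 26.7543
F = MSB/MSW = 58.8797
df = (2, 24)
p-value (upper-tail) = 0.00000
At α=0.1: p < α → reject H₀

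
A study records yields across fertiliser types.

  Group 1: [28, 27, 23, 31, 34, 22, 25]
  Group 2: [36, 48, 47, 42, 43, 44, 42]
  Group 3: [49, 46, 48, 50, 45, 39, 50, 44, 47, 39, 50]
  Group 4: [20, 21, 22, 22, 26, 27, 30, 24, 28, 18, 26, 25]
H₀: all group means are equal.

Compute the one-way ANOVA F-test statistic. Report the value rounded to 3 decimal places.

Group means [27.14, 43.14, 46.09, 24.08], grand mean 34.811
SSB = Σnᵢ(x̄ᵢ−x̄)² = 3678.136; SSW = ΣΣ(x−x̄ᵢ)² = 507.540
MSB = 3678.136/3 = 1226.0452; MSW = 507.540/33 = 15.3800
F = MSB/MSW = 79.7168
df = (3, 33)

test statistic = 79.717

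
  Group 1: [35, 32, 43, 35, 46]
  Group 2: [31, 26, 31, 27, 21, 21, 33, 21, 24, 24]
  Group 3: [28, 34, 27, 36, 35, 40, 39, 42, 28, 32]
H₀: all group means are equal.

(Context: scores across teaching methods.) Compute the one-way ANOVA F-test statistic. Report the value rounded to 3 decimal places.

Group means [38.20, 25.90, 34.10], grand mean 31.640
SSB = Σnᵢ(x̄ᵢ−x̄)² = 605.160; SSW = ΣΣ(x−x̄ᵢ)² = 580.600
MSB = 605.160/2 = 302.5800; MSW = 580.600/22 = 26.3909
F = MSB/MSW = 11.4653
df = (2, 22)

test statistic = 11.465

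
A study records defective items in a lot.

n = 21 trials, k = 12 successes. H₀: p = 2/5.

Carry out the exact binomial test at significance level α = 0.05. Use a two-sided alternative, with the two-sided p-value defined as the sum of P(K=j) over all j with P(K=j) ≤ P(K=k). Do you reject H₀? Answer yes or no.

reject H₀: no

Exact binomial: n=21, k=12, p₀=2/5=0.4000
P(X=j) = C(n,j)·p₀^j·(1−p₀)^(n−j); p = Σ P(X=j) over j with P(X=j) ≤ P(X=12)
p-value (two-sided) = 0.12188
At α=0.05: p ≥ α → fail to reject H₀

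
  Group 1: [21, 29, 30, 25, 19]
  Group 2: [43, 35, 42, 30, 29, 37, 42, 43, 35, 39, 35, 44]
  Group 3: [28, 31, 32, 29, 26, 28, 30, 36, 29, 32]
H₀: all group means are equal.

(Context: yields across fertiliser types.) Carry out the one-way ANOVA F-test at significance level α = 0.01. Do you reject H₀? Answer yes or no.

Group means [24.80, 37.83, 30.10], grand mean 32.556
SSB = Σnᵢ(x̄ᵢ−x̄)² = 695.300; SSW = ΣΣ(x−x̄ᵢ)² = 455.367
MSB = 695.300/2 = 347.6500; MSW = 455.367/24 = 18.9736
F = MSB/MSW = 18.3228
df = (2, 24)
p-value (upper-tail) = 0.00001
At α=0.01: p < α → reject H₀

reject H₀: yes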